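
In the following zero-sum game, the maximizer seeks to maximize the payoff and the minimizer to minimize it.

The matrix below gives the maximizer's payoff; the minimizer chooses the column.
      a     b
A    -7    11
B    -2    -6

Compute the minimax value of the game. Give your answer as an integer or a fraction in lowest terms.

-32/11

Row minima are -7 and -6, so the maximizer's maximin is -6; column maxima are -2 and 11, so the minimizer's minimax is -2. These differ, so the equilibrium is in mixed strategies.
Let the maximizer play A with probability p. The minimizer is indifferent when −7p − 2(1−p) = 11p − 6(1−p), giving p = 2/11.
Let the minimizer play a with probability q. The maximizer is indifferent when −7q + 11(1−q) = −2q − 6(1−q), giving q = 17/22.
The value is -7·(17/22) + (11)·(5/22) = -32/11.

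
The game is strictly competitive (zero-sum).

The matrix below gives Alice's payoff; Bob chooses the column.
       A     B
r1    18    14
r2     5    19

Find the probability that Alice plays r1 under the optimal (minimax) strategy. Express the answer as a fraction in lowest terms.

7/9

Row minima are 14 and 5, so Alice's maximin is 14; column maxima are 18 and 19, so Bob's minimax is 18. These differ, so the equilibrium is in mixed strategies.
Let Alice play r1 with probability p. Bob is indifferent when 18p + 5(1−p) = 14p + 19(1−p), giving p = 7/9.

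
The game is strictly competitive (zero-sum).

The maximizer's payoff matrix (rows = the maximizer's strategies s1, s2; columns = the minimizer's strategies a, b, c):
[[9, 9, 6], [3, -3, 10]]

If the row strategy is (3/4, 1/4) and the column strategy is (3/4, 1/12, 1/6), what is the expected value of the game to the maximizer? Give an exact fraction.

175/24

Against (3/4, 1/12, 1/6), each row's expected payoff is s1: 17/2; s2: 11/3.
Taking the (3/4, 1/4)-weighted average: (3/4)·(17/2) + (1/4)·(11/3) = 175/24.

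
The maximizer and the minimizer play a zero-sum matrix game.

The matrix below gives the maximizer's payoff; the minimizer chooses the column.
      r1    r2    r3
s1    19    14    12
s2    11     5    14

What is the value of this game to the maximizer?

136/11

Column r1 is strictly dominated by r2 for the minimizer (it gives the maximizer more in every row).
The remaining 2×2 game on (s1, s2) × (r2, r3) has no saddle point. Let the maximizer play s1 with probability p; indifference gives 14p + 5(1−p) = 12p + 14(1−p), so p = 9/11.
Similarly the minimizer's optimal q on r2 is 2/11, and the value is 14·(2/11) + (12)·(9/11) = 136/11.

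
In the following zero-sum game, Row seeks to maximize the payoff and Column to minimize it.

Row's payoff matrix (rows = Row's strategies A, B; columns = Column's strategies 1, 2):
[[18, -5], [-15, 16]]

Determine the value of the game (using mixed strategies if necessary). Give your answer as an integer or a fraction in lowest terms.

71/18

Row minima are -5 and -15, so Row's maximin is -5; column maxima are 18 and 16, so Column's minimax is 16. These differ, so the equilibrium is in mixed strategies.
Let Row play A with probability p. Column is indifferent when 18p − 15(1−p) = −5p + 16(1−p), giving p = 31/54.
Let Column play 1 with probability q. Row is indifferent when 18q − 5(1−q) = −15q + 16(1−q), giving q = 7/18.
The value is 18·(7/18) + (-5)·(11/18) = 71/18.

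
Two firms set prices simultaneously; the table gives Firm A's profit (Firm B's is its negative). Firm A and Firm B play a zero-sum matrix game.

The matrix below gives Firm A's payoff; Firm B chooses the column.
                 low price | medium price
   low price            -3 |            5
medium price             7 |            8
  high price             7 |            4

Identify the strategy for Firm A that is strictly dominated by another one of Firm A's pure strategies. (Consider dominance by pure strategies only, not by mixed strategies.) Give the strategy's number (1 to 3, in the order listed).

Compare low price with medium price: 7 > -3, 8 > 5.
So medium price strictly dominates low price for Firm A; low price is strictly dominated.

1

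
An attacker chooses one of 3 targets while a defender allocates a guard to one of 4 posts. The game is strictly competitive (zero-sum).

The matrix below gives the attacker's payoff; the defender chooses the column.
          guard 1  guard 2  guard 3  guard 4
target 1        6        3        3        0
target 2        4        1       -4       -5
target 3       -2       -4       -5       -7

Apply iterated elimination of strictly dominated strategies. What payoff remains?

Row target 2 is strictly dominated by row target 1 (6>4, 3>1, 3>-4, 0>-5); eliminate target 2.
Column guard 2 is strictly dominated by guard 4 for the defender (0<3, -7<-4); eliminate guard 2.
Column guard 1 is strictly dominated by guard 3 for the defender (3<6, -5<-2); eliminate guard 1.
Row target 3 is strictly dominated by row target 1 (3>-5, 0>-7); eliminate target 3.
Column guard 3 is strictly dominated by guard 4 for the defender (0<3); eliminate guard 3.
Only (target 1, guard 4) remains, with payoff 0.

0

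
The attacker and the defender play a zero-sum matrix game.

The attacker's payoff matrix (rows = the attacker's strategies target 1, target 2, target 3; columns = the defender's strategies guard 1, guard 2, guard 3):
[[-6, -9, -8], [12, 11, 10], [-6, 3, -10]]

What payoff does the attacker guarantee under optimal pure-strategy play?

10

Row minima: -9, 10, -10 → the attacker's maximin is 10.
Column maxima: 12, 11, 10 → the defender's minimax is 10.
They coincide at (target 2, guard 3), so the value is 10.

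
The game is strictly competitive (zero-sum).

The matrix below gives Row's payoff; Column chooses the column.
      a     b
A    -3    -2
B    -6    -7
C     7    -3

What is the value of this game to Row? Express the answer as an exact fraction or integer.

-23/11

Row B is strictly dominated by row A, so Row never plays it.
The remaining 2×2 game on (A, C) × (a, b) has no saddle point. Let Row play A with probability p; indifference gives −3p + 7(1−p) = −2p − 3(1−p), so p = 10/11.
Similarly Column's optimal q on a is 1/11, and the value is -3·(1/11) + (-2)·(10/11) = -23/11.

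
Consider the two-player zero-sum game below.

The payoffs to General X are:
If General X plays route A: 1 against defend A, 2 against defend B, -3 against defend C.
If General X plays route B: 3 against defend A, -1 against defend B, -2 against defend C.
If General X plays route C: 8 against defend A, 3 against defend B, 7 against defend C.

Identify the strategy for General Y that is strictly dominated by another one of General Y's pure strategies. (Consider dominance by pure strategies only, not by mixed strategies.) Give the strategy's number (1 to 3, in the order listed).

1

General Y prefers columns that give General X less. Compare defend A with defend C: -3 < 1, -2 < 3, 7 < 8.
So defend C strictly dominates defend A for General Y; defend A is strictly dominated.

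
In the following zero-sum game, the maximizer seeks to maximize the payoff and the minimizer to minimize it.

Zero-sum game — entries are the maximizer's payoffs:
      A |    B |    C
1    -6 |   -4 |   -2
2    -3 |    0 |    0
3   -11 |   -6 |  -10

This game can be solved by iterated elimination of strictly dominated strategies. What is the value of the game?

Row 3 is strictly dominated by row 1 (-6>-11, -4>-6, -2>-10); eliminate 3.
Column B is strictly dominated by A for the minimizer (-6<-4, -3<0); eliminate B.
Row 1 is strictly dominated by row 2 (-3>-6, 0>-2); eliminate 1.
Column C is strictly dominated by A for the minimizer (-3<0); eliminate C.
Only (2, A) remains, with payoff -3.

-3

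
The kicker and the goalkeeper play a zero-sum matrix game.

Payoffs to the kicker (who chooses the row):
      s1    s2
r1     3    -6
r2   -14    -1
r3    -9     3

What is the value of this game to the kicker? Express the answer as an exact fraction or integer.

Row r2 is strictly dominated by row r3, so the kicker never plays it.
The remaining 2×2 game on (r1, r3) × (s1, s2) has no saddle point. Let the kicker play r1 with probability p; indifference gives 3p − 9(1−p) = −6p + 3(1−p), so p = 4/7.
Similarly the goalkeeper's optimal q on s1 is 3/7, and the value is 3·(3/7) + (-6)·(4/7) = -15/7.

-15/7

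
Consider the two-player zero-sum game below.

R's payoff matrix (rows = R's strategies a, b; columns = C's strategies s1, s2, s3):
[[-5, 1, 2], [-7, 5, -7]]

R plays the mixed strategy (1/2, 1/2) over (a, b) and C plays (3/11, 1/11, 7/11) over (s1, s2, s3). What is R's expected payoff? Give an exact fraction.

-65/22

Against (3/11, 1/11, 7/11), each row's expected payoff is a: 0; b: -65/11.
Taking the (1/2, 1/2)-weighted average: (1/2)·(0) + (1/2)·(-65/11) = -65/22.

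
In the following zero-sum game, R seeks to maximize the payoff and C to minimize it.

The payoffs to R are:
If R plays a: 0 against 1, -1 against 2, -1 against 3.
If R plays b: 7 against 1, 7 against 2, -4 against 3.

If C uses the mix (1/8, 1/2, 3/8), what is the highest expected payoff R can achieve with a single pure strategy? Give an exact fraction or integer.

23/8

a: (0)·(1/8) + (-1)·(1/2) + (-1)·(3/8) = -7/8.
b: (7)·(1/8) + (7)·(1/2) + (-4)·(3/8) = 23/8.
The best pure response is b with expected payoff 23/8.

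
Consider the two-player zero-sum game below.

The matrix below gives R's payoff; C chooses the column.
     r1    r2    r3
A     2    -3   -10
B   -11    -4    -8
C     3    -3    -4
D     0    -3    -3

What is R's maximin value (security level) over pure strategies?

The worst-case payoff for each row is A: -10, B: -11, C: -4, D: -3.
The best of these is -3.

-3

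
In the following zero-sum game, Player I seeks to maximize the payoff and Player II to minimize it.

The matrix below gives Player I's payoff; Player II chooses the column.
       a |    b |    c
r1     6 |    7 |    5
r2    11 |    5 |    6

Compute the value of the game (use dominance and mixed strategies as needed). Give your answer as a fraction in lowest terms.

Column a is strictly dominated by c for Player II (it gives Player I more in every row).
The remaining 2×2 game on (r1, r2) × (b, c) has no saddle point. Let Player I play r1 with probability p; indifference gives 7p + 5(1−p) = 5p + 6(1−p), so p = 1/3.
Similarly Player II's optimal q on b is 1/3, and the value is 7·(1/3) + (5)·(2/3) = 17/3.

17/3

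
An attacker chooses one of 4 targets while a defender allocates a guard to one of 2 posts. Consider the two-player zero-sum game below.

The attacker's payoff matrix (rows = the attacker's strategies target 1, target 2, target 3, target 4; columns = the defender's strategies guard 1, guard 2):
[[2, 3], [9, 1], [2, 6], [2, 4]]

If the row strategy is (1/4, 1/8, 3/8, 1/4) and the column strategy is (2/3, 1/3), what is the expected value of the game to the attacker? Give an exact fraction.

Against (2/3, 1/3), each row's expected payoff is target 1: 7/3; target 2: 19/3; target 3: 10/3; target 4: 8/3.
Taking the (1/4, 1/8, 3/8, 1/4)-weighted average: (1/4)·(7/3) + (1/8)·(19/3) + (3/8)·(10/3) + (1/4)·(8/3) = 79/24.

79/24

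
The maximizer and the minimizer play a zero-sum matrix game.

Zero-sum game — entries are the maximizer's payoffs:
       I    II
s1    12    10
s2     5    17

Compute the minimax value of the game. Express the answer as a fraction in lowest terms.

Row minima are 10 and 5, so the maximizer's maximin is 10; column maxima are 12 and 17, so the minimizer's minimax is 12. These differ, so the equilibrium is in mixed strategies.
Let the maximizer play s1 with probability p. The minimizer is indifferent when 12p + 5(1−p) = 10p + 17(1−p), giving p = 6/7.
Let the minimizer play I with probability q. The maximizer is indifferent when 12q + 10(1−q) = 5q + 17(1−q), giving q = 1/2.
The value is 12·(1/2) + (10)·(1/2) = 11.

11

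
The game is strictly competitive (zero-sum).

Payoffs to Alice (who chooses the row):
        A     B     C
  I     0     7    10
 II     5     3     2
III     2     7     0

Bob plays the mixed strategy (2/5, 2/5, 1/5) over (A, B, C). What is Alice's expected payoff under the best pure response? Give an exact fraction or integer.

I: (0)·(2/5) + (7)·(2/5) + (10)·(1/5) = 24/5.
II: (5)·(2/5) + (3)·(2/5) + (2)·(1/5) = 18/5.
III: (2)·(2/5) + (7)·(2/5) + (0)·(1/5) = 18/5.
The best pure response is I with expected payoff 24/5.

24/5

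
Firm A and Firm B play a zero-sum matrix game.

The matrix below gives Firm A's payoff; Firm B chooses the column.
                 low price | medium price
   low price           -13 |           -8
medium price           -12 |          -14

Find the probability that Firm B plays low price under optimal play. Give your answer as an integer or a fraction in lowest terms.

Row minima are -13 and -14, so Firm A's maximin is -13; column maxima are -12 and -8, so Firm B's minimax is -12. These differ, so the equilibrium is in mixed strategies.
Let Firm B play low price with probability q. Firm A is indifferent when −13q − 8(1−q) = −12q − 14(1−q), giving q = 6/7.

6/7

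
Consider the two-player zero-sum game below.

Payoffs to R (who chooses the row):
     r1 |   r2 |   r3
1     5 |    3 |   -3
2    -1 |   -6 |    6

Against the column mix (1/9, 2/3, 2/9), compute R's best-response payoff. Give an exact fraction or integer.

1: (5)·(1/9) + (3)·(2/3) + (-3)·(2/9) = 17/9.
2: (-1)·(1/9) + (-6)·(2/3) + (6)·(2/9) = -25/9.
The best pure response is 1 with expected payoff 17/9.

17/9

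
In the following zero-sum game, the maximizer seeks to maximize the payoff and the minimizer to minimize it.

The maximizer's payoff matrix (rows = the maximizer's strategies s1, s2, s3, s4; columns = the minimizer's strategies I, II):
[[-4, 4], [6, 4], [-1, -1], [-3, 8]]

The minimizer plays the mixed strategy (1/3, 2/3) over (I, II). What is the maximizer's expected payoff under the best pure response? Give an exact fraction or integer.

s1: (-4)·(1/3) + (4)·(2/3) = 4/3.
s2: (6)·(1/3) + (4)·(2/3) = 14/3.
s3: (-1)·(1/3) + (-1)·(2/3) = -1.
s4: (-3)·(1/3) + (8)·(2/3) = 13/3.
The best pure response is s2 with expected payoff 14/3.

14/3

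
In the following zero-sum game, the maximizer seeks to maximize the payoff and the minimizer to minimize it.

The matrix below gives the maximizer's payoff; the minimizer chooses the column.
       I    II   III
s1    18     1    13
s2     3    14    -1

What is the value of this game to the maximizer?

61/9

Column I is strictly dominated by III for the minimizer (it gives the maximizer more in every row).
The remaining 2×2 game on (s1, s2) × (II, III) has no saddle point. Let the maximizer play s1 with probability p; indifference gives p + 14(1−p) = 13p − (1−p), so p = 5/9.
Similarly the minimizer's optimal q on II is 14/27, and the value is 1·(14/27) + (13)·(13/27) = 61/9.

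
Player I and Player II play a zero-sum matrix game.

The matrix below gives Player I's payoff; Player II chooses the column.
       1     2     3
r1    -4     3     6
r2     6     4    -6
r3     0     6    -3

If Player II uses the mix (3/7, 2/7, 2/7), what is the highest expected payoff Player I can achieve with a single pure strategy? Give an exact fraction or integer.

r1: (-4)·(3/7) + (3)·(2/7) + (6)·(2/7) = 6/7.
r2: (6)·(3/7) + (4)·(2/7) + (-6)·(2/7) = 2.
r3: (0)·(3/7) + (6)·(2/7) + (-3)·(2/7) = 6/7.
The best pure response is r2 with expected payoff 2.

2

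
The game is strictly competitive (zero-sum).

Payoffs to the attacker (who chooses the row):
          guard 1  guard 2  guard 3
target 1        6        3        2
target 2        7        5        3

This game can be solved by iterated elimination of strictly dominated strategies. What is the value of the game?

Column guard 1 is strictly dominated by guard 2 for the defender (3<6, 5<7); eliminate guard 1.
Column guard 2 is strictly dominated by guard 3 for the defender (2<3, 3<5); eliminate guard 2.
Row target 1 is strictly dominated by row target 2 (3>2); eliminate target 1.
Only (target 2, guard 3) remains, with payoff 3.

3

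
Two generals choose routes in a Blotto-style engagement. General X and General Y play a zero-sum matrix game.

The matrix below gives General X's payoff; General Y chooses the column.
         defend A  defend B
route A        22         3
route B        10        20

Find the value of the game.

410/29

Row minima are 3 and 10, so General X's maximin is 10; column maxima are 22 and 20, so General Y's minimax is 20. These differ, so the equilibrium is in mixed strategies.
Let General X play route A with probability p. General Y is indifferent when 22p + 10(1−p) = 3p + 20(1−p), giving p = 10/29.
Let General Y play defend A with probability q. General X is indifferent when 22q + 3(1−q) = 10q + 20(1−q), giving q = 17/29.
The value is 22·(17/29) + (3)·(12/29) = 410/29.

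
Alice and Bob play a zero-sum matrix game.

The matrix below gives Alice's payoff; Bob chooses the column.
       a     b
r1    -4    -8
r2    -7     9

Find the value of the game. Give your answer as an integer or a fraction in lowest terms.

Row minima are -8 and -7, so Alice's maximin is -7; column maxima are -4 and 9, so Bob's minimax is -4. These differ, so the equilibrium is in mixed strategies.
Let Alice play r1 with probability p. Bob is indifferent when −4p − 7(1−p) = −8p + 9(1−p), giving p = 4/5.
Let Bob play a with probability q. Alice is indifferent when −4q − 8(1−q) = −7q + 9(1−q), giving q = 17/20.
The value is -4·(17/20) + (-8)·(3/20) = -23/5.

-23/5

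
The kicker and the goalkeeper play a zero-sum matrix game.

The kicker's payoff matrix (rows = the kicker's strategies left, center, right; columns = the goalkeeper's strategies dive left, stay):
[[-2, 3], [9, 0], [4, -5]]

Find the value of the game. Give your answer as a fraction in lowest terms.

Row right is strictly dominated by row center, so the kicker never plays it.
The remaining 2×2 game on (left, center) × (dive left, stay) has no saddle point. Let the kicker play left with probability p; indifference gives −2p + 9(1−p) = 3p, so p = 9/14.
Similarly the goalkeeper's optimal q on dive left is 3/14, and the value is -2·(3/14) + (3)·(11/14) = 27/14.

27/14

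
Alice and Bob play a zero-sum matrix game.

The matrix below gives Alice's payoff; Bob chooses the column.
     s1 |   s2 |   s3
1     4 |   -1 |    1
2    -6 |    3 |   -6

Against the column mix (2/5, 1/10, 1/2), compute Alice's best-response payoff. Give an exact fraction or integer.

2

1: (4)·(2/5) + (-1)·(1/10) + (1)·(1/2) = 2.
2: (-6)·(2/5) + (3)·(1/10) + (-6)·(1/2) = -51/10.
The best pure response is 1 with expected payoff 2.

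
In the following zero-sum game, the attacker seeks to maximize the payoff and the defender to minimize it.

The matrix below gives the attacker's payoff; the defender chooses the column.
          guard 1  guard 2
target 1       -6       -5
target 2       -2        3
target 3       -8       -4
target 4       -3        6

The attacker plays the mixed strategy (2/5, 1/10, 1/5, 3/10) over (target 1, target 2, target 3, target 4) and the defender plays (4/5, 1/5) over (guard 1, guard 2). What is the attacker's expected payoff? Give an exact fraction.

-211/50

Against (4/5, 1/5), each row's expected payoff is target 1: -29/5; target 2: -1; target 3: -36/5; target 4: -6/5.
Taking the (2/5, 1/10, 1/5, 3/10)-weighted average: (2/5)·(-29/5) + (1/10)·(-1) + (1/5)·(-36/5) + (3/10)·(-6/5) = -211/50.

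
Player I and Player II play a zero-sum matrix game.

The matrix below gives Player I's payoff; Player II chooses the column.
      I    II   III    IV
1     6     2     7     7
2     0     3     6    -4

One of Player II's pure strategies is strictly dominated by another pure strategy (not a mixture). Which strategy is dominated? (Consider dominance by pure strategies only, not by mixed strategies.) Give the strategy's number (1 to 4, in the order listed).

Player II prefers columns that give Player I less. Compare III with I: 6 < 7, 0 < 6.
So I strictly dominates III for Player II; III is strictly dominated.

3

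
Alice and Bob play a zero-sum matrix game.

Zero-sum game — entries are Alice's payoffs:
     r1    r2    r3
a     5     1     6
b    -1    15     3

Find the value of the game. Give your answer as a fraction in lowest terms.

Column r3 is strictly dominated by r1 for Bob (it gives Alice more in every row).
The remaining 2×2 game on (a, b) × (r1, r2) has no saddle point. Let Alice play a with probability p; indifference gives 5p − (1−p) = p + 15(1−p), so p = 4/5.
Similarly Bob's optimal q on r1 is 7/10, and the value is 5·(7/10) + (1)·(3/10) = 19/5.

19/5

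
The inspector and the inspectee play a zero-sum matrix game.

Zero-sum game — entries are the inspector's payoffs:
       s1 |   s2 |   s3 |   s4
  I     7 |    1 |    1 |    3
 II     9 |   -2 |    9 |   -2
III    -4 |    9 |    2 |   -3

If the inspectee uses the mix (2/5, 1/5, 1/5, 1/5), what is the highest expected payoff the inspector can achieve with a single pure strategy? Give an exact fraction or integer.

23/5

I: (7)·(2/5) + (1)·(1/5) + (1)·(1/5) + (3)·(1/5) = 19/5.
II: (9)·(2/5) + (-2)·(1/5) + (9)·(1/5) + (-2)·(1/5) = 23/5.
III: (-4)·(2/5) + (9)·(1/5) + (2)·(1/5) + (-3)·(1/5) = 0.
The best pure response is II with expected payoff 23/5.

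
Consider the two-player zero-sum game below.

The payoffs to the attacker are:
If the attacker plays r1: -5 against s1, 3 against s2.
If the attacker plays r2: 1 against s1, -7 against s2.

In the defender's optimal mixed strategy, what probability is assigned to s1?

Row minima are -5 and -7, so the attacker's maximin is -5; column maxima are 1 and 3, so the defender's minimax is 1. These differ, so the equilibrium is in mixed strategies.
Let the defender play s1 with probability q. The attacker is indifferent when −5q + 3(1−q) = q − 7(1−q), giving q = 5/8.

5/8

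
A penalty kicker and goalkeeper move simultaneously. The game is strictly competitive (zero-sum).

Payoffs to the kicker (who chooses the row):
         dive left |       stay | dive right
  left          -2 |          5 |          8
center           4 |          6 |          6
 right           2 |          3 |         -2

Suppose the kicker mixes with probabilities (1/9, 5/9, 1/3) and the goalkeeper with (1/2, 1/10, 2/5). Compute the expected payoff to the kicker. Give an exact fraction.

146/45

Against (1/2, 1/10, 2/5), each row's expected payoff is left: 27/10; center: 5; right: 1/2.
Taking the (1/9, 5/9, 1/3)-weighted average: (1/9)·(27/10) + (5/9)·(5) + (1/3)·(1/2) = 146/45.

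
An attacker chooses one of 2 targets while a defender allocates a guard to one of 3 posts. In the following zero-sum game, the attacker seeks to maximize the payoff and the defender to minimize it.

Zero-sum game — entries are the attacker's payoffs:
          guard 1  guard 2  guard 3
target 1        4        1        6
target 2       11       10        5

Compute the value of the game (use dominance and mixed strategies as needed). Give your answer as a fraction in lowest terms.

Column guard 1 is strictly dominated by guard 2 for the defender (it gives the attacker more in every row).
The remaining 2×2 game on (target 1, target 2) × (guard 2, guard 3) has no saddle point. Let the attacker play target 1 with probability p; indifference gives p + 10(1−p) = 6p + 5(1−p), so p = 1/2.
Similarly the defender's optimal q on guard 2 is 1/10, and the value is 1·(1/10) + (6)·(9/10) = 11/2.

11/2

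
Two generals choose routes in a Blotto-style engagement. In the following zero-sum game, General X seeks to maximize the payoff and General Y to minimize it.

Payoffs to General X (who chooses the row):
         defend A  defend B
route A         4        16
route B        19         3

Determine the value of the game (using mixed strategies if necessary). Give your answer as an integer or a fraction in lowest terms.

73/7

Row minima are 4 and 3, so General X's maximin is 4; column maxima are 19 and 16, so General Y's minimax is 16. These differ, so the equilibrium is in mixed strategies.
Let General X play route A with probability p. General Y is indifferent when 4p + 19(1−p) = 16p + 3(1−p), giving p = 4/7.
Let General Y play defend A with probability q. General X is indifferent when 4q + 16(1−q) = 19q + 3(1−q), giving q = 13/28.
The value is 4·(13/28) + (16)·(15/28) = 73/7.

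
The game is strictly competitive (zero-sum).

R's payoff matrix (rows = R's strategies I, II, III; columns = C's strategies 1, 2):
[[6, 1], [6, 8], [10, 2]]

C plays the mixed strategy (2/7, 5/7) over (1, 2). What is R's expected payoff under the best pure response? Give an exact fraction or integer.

I: (6)·(2/7) + (1)·(5/7) = 17/7.
II: (6)·(2/7) + (8)·(5/7) = 52/7.
III: (10)·(2/7) + (2)·(5/7) = 30/7.
The best pure response is II with expected payoff 52/7.

52/7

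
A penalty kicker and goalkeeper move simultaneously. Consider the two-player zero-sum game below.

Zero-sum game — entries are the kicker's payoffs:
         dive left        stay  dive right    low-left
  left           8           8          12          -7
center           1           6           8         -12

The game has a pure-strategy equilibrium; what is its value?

Row minima: -7, -12 → the kicker's maximin is -7.
Column maxima: 8, 8, 12, -7 → the goalkeeper's minimax is -7.
They coincide at (left, low-left), so the value is -7.

-7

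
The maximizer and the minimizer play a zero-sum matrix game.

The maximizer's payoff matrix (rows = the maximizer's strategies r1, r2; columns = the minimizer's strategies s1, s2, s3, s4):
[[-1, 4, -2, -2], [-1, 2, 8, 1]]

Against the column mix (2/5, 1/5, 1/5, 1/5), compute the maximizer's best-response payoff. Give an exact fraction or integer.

9/5

r1: (-1)·(2/5) + (4)·(1/5) + (-2)·(1/5) + (-2)·(1/5) = -2/5.
r2: (-1)·(2/5) + (2)·(1/5) + (8)·(1/5) + (1)·(1/5) = 9/5.
The best pure response is r2 with expected payoff 9/5.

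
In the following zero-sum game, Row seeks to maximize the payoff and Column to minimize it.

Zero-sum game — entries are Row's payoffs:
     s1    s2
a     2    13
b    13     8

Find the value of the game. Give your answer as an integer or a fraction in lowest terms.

153/16

Row minima are 2 and 8, so Row's maximin is 8; column maxima are 13 and 13, so Column's minimax is 13. These differ, so the equilibrium is in mixed strategies.
Let Row play a with probability p. Column is indifferent when 2p + 13(1−p) = 13p + 8(1−p), giving p = 5/16.
Let Column play s1 with probability q. Row is indifferent when 2q + 13(1−q) = 13q + 8(1−q), giving q = 5/16.
The value is 2·(5/16) + (13)·(11/16) = 153/16.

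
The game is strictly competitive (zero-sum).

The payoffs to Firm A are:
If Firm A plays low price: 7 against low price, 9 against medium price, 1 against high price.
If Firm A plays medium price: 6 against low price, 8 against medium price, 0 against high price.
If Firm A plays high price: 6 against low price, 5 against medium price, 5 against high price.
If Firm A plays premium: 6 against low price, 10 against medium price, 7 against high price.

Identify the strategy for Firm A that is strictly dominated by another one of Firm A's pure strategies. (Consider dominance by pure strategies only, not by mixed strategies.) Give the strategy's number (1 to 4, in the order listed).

Compare medium price with low price: 7 > 6, 9 > 8, 1 > 0.
So low price strictly dominates medium price for Firm A; medium price is strictly dominated.

2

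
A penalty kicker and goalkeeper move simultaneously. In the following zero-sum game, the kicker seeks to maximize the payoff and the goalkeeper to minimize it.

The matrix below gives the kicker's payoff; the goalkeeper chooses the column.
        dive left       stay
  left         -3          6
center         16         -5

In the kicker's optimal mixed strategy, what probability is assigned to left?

Row minima are -3 and -5, so the kicker's maximin is -3; column maxima are 16 and 6, so the goalkeeper's minimax is 6. These differ, so the equilibrium is in mixed strategies.
Let the kicker play left with probability p. The goalkeeper is indifferent when −3p + 16(1−p) = 6p − 5(1−p), giving p = 7/10.

7/10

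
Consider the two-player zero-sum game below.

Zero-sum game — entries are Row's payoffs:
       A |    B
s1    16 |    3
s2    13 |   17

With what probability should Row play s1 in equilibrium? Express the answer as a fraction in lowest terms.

Row minima are 3 and 13, so Row's maximin is 13; column maxima are 16 and 17, so Column's minimax is 16. These differ, so the equilibrium is in mixed strategies.
Let Row play s1 with probability p. Column is indifferent when 16p + 13(1−p) = 3p + 17(1−p), giving p = 4/17.

4/17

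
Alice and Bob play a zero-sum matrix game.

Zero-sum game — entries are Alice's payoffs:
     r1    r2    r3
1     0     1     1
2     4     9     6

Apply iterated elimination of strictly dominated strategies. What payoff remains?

Row 1 is strictly dominated by row 2 (4>0, 9>1, 6>1); eliminate 1.
Column r3 is strictly dominated by r1 for Bob (4<6); eliminate r3.
Column r2 is strictly dominated by r1 for Bob (4<9); eliminate r2.
Only (2, r1) remains, with payoff 4.

4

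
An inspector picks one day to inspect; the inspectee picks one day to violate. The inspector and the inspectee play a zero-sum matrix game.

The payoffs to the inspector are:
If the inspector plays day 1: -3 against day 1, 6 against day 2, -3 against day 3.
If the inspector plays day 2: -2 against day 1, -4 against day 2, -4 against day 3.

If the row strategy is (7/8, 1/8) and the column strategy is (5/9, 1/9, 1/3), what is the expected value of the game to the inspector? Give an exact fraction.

-19/9

Against (5/9, 1/9, 1/3), each row's expected payoff is day 1: -2; day 2: -26/9.
Taking the (7/8, 1/8)-weighted average: (7/8)·(-2) + (1/8)·(-26/9) = -19/9.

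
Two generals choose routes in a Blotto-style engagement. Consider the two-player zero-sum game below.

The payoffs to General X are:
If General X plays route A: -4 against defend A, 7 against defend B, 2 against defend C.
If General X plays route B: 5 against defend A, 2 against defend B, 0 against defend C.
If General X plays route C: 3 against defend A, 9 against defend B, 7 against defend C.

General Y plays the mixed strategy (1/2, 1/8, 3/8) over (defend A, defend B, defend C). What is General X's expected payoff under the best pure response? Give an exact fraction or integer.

21/4

route A: (-4)·(1/2) + (7)·(1/8) + (2)·(3/8) = -3/8.
route B: (5)·(1/2) + (2)·(1/8) + (0)·(3/8) = 11/4.
route C: (3)·(1/2) + (9)·(1/8) + (7)·(3/8) = 21/4.
The best pure response is route C with expected payoff 21/4.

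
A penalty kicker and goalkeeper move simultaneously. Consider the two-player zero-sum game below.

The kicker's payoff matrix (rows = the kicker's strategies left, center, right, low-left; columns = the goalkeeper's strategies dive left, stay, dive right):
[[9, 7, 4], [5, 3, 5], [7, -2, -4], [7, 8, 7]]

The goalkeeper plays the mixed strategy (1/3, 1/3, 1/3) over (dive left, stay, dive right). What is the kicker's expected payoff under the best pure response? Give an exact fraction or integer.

22/3

left: (9)·(1/3) + (7)·(1/3) + (4)·(1/3) = 20/3.
center: (5)·(1/3) + (3)·(1/3) + (5)·(1/3) = 13/3.
right: (7)·(1/3) + (-2)·(1/3) + (-4)·(1/3) = 1/3.
low-left: (7)·(1/3) + (8)·(1/3) + (7)·(1/3) = 22/3.
The best pure response is low-left with expected payoff 22/3.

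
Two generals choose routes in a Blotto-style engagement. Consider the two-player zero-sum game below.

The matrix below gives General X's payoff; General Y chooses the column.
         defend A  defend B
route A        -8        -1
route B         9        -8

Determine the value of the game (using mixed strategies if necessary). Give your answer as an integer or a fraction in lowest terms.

-73/24

Row minima are -8 and -8, so General X's maximin is -8; column maxima are 9 and -1, so General Y's minimax is -1. These differ, so the equilibrium is in mixed strategies.
Let General X play route A with probability p. General Y is indifferent when −8p + 9(1−p) = −p − 8(1−p), giving p = 17/24.
Let General Y play defend A with probability q. General X is indifferent when −8q − (1−q) = 9q − 8(1−q), giving q = 7/24.
The value is -8·(7/24) + (-1)·(17/24) = -73/24.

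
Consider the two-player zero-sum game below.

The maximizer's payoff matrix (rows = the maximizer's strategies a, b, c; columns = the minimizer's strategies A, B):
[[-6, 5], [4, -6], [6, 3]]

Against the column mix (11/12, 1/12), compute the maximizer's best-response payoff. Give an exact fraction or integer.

23/4

a: (-6)·(11/12) + (5)·(1/12) = -61/12.
b: (4)·(11/12) + (-6)·(1/12) = 19/6.
c: (6)·(11/12) + (3)·(1/12) = 23/4.
The best pure response is c with expected payoff 23/4.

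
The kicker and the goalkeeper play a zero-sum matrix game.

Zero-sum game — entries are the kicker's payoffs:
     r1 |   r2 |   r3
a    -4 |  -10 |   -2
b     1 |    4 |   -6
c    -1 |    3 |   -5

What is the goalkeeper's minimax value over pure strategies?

-2

The worst case (largest entry) in each column is r1: 1, r2: 4, r3: -2.
The best (smallest) of these is -2.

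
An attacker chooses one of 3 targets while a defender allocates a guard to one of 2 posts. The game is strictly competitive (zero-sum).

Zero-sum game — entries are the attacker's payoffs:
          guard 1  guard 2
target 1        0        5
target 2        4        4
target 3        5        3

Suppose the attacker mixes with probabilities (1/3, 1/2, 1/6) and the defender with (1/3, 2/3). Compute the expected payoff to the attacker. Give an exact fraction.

67/18

Against (1/3, 2/3), each row's expected payoff is target 1: 10/3; target 2: 4; target 3: 11/3.
Taking the (1/3, 1/2, 1/6)-weighted average: (1/3)·(10/3) + (1/2)·(4) + (1/6)·(11/3) = 67/18.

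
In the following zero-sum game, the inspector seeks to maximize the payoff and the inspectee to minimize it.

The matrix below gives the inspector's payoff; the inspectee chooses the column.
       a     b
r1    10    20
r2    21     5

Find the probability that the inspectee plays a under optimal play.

15/26

Row minima are 10 and 5, so the inspector's maximin is 10; column maxima are 21 and 20, so the inspectee's minimax is 20. These differ, so the equilibrium is in mixed strategies.
Let the inspectee play a with probability q. The inspector is indifferent when 10q + 20(1−q) = 21q + 5(1−q), giving q = 15/26.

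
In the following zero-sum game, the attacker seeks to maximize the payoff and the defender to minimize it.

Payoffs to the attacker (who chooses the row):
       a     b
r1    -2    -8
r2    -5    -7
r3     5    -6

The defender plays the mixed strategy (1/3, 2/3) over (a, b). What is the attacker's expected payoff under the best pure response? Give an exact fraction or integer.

r1: (-2)·(1/3) + (-8)·(2/3) = -6.
r2: (-5)·(1/3) + (-7)·(2/3) = -19/3.
r3: (5)·(1/3) + (-6)·(2/3) = -7/3.
The best pure response is r3 with expected payoff -7/3.

-7/3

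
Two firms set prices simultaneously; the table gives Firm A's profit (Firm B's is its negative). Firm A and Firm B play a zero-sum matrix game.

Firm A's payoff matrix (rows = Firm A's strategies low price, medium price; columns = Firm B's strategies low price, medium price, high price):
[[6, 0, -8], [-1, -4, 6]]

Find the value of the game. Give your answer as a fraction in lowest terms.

-16/9

Column low price is strictly dominated by medium price for Firm B (it gives Firm A more in every row).
The remaining 2×2 game on (low price, medium price) × (medium price, high price) has no saddle point. Let Firm A play low price with probability p; indifference gives −4(1−p) = −8p + 6(1−p), so p = 5/9.
Similarly Firm B's optimal q on medium price is 7/9, and the value is 0·(7/9) + (-8)·(2/9) = -16/9.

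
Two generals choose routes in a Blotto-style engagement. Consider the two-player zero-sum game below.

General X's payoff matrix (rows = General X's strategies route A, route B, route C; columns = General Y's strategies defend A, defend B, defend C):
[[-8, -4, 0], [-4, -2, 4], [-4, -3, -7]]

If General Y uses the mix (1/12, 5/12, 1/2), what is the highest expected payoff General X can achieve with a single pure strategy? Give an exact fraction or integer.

route A: (-8)·(1/12) + (-4)·(5/12) + (0)·(1/2) = -7/3.
route B: (-4)·(1/12) + (-2)·(5/12) + (4)·(1/2) = 5/6.
route C: (-4)·(1/12) + (-3)·(5/12) + (-7)·(1/2) = -61/12.
The best pure response is route B with expected payoff 5/6.

5/6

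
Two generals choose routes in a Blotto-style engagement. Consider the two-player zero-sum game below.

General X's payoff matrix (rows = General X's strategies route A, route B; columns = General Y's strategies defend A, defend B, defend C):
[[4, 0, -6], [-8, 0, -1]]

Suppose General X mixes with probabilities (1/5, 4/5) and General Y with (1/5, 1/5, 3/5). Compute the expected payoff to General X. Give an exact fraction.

-58/25

Against (1/5, 1/5, 3/5), each row's expected payoff is route A: -14/5; route B: -11/5.
Taking the (1/5, 4/5)-weighted average: (1/5)·(-14/5) + (4/5)·(-11/5) = -58/25.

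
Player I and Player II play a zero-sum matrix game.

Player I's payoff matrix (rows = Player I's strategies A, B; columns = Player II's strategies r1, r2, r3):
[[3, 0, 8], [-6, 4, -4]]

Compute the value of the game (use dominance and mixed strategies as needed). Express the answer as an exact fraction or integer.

Column r3 is strictly dominated by r1 for Player II (it gives Player I more in every row).
The remaining 2×2 game on (A, B) × (r1, r2) has no saddle point. Let Player I play A with probability p; indifference gives 3p − 6(1−p) = 4(1−p), so p = 10/13.
Similarly Player II's optimal q on r1 is 4/13, and the value is 3·(4/13) + (0)·(9/13) = 12/13.

12/13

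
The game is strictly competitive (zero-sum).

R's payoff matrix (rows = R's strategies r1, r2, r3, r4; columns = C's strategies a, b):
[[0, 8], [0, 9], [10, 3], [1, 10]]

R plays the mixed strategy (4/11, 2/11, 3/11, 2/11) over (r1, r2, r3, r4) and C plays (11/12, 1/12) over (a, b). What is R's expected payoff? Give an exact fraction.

431/132

Against (11/12, 1/12), each row's expected payoff is r1: 2/3; r2: 3/4; r3: 113/12; r4: 7/4.
Taking the (4/11, 2/11, 3/11, 2/11)-weighted average: (4/11)·(2/3) + (2/11)·(3/4) + (3/11)·(113/12) + (2/11)·(7/4) = 431/132.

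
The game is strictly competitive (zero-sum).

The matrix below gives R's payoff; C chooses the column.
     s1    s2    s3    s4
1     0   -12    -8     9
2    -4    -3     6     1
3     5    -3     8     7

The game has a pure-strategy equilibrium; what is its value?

Row minima: -12, -4, -3 → R's maximin is -3.
Column maxima: 5, -3, 8, 9 → C's minimax is -3.
They coincide at (3, s2), so the value is -3.

-3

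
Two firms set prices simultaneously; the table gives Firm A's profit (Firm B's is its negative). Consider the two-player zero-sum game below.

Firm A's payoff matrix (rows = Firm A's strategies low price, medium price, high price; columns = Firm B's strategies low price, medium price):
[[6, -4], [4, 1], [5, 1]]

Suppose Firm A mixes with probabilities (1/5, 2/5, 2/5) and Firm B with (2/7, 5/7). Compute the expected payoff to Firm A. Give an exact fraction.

48/35

Against (2/7, 5/7), each row's expected payoff is low price: -8/7; medium price: 13/7; high price: 15/7.
Taking the (1/5, 2/5, 2/5)-weighted average: (1/5)·(-8/7) + (2/5)·(13/7) + (2/5)·(15/7) = 48/35.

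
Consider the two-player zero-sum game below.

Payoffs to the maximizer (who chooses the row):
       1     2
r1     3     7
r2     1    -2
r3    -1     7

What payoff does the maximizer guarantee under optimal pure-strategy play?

Row minima: 3, -2, -1 → the maximizer's maximin is 3.
Column maxima: 3, 7 → the minimizer's minimax is 3.
They coincide at (r1, 1), so the value is 3.

3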